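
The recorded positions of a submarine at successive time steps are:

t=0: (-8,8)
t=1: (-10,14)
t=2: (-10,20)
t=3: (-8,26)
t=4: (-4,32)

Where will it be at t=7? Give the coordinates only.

(20,50)

Successive displacements: (-2,+6), (+0,+6), (+2,+6), (+4,+6) — each changes by (+2,+0).
step 5: (-4,32) + (+6,+6) → (2,38)
step 6: (2,38) + (+8,+6) → (10,44)
step 7: (10,44) + (+10,+6) → (20,50)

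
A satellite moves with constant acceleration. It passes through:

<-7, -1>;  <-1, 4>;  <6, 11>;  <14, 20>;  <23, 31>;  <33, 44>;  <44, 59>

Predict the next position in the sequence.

First differences are <+6, +5>, <+7, +7>, <+8, +9>, <+9, +11>, <+10, +13>, <+11, +15>; their common second difference is <+1, +2> (constant acceleration).
step 7: <44, 59> + <+12, +17> → <56, 76>

<56, 76>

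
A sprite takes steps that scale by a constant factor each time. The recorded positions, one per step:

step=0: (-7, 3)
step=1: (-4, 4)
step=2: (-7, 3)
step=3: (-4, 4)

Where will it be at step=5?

(-4, 4)

The jumps are (+3, +1), (-3, -1), (+3, +1) — a geometric progression with ratio -1.
step 4: (-4, 4) + (-3, -1) → (-7, 3)
step 5: (-7, 3) + (+3, +1) → (-4, 4)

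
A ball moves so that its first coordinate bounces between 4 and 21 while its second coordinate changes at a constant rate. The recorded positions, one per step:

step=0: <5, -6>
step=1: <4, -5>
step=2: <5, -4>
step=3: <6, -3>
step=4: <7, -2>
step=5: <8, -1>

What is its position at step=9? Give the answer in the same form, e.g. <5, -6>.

The first coordinate travels 1 per step and bounces off the walls at 4 and 21.
  step 6: 8 → 9
  step 7: 9 → 10
  step 8: 10 → 11
  step 9: 11 → 12
The second coordinate changes by +1 each step: at step 9 it is 3.

<12, 3>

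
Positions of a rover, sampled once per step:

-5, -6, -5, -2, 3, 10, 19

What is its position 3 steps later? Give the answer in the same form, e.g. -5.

First differences are -1, +1, +3, +5, +7, +9; their common second difference is +2 (constant acceleration).
step 7: 19 + 11 → 30
step 8: 30 + 13 → 43
step 9: 43 + 15 → 58

58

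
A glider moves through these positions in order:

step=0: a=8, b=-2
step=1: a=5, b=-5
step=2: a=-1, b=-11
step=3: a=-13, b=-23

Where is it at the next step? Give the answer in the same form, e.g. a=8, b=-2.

The jumps are (-3,-3), (-6,-6), (-12,-12) — a geometric progression with ratio 2.
step 4: a=-13, b=-23 + (-24,-24) → a=-37, b=-47

a=-37, b=-47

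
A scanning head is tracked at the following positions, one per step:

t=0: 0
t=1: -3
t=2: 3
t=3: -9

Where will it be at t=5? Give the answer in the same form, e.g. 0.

-33

Step-to-step displacements: -3, +6, -12; each is -2× the previous.
step 4: -9 + 24 → 15
step 5: 15 − 48 → -33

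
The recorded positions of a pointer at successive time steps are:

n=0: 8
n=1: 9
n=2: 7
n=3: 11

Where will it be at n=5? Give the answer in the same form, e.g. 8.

19

The jumps are +1, -2, +4 — a geometric progression with ratio -2.
step 4: 11 − 8 → 3
step 5: 3 + 16 → 19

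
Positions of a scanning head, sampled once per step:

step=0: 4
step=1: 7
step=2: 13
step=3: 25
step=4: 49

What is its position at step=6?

The jumps are +3, +6, +12, +24 — a geometric progression with ratio 2.
step 5: 49 + 48 → 97
step 6: 97 + 96 → 193

193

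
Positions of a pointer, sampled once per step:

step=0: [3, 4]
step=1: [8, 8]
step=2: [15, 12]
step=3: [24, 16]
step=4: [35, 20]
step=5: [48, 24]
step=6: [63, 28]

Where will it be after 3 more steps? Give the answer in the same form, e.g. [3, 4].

Taking differences between consecutive positions: [+5, +4], [+7, +4], [+9, +4], [+11, +4], [+13, +4], [+15, +4]. These grow by [+2, +0] each step.
step 7: [63, 28] + [+17, +4] → [80, 32]
step 8: [80, 32] + [+19, +4] → [99, 36]
step 9: [99, 36] + [+21, +4] → [120, 40]

[120, 40]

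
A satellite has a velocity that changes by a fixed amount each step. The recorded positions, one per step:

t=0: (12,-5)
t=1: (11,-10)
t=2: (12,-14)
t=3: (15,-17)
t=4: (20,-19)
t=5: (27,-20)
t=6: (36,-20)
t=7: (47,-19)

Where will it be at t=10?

Successive displacements: (-1,-5), (+1,-4), (+3,-3), (+5,-2), (+7,-1), (+9,+0), (+11,+1) — each changes by (+2,+1).
step 8: (47,-19) + (+13,+2) → (60,-17)
step 9: (60,-17) + (+15,+3) → (75,-14)
step 10: (75,-14) + (+17,+4) → (92,-10)

(92,-10)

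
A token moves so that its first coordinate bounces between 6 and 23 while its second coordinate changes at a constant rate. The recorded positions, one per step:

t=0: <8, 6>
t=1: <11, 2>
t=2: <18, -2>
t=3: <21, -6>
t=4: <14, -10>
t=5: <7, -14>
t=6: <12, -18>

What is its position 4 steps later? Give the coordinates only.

The first coordinate travels 7 per step and bounces off the walls at 6 and 23.
  step 7: 12 → 19
  step 8: 19 → 20
  step 9: 20 → 13
  step 10: 13 → 6
The second coordinate changes by -4 each step: at step 10 it is -34.

<6, -34>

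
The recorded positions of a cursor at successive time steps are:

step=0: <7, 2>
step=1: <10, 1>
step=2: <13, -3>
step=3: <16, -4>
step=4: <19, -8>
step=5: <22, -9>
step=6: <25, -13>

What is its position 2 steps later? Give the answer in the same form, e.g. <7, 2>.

<31, -18>

Differencing gives <+3, -1>, <+3, -4>, <+3, -1>, <+3, -4>, <+3, -1>, <+3, -4>. This is the pattern <+3, -1>, <+3, -4> repeated.
step 7: apply <+3, -1> → <28, -14>
step 8: apply <+3, -4> → <31, -18>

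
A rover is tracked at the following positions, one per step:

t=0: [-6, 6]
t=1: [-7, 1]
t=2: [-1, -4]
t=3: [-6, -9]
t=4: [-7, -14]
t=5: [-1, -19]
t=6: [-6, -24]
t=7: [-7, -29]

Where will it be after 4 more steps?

[-1, -49]

The first coordinate repeats the cycle [-6, -7, -1] with period 3; step 11 mod 3 = 2, giving -1.
The second coordinate changes by -5 each step, so at step 11 it is 6 + 11·(-5) = -49.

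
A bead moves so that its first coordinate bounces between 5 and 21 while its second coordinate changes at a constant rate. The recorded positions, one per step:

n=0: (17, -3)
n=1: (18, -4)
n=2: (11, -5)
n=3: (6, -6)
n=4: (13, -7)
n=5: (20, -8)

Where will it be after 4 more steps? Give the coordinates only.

The first coordinate travels 7 per step and bounces off the walls at 5 and 21.
  step 6: 20 → 15
  step 7: 15 → 8
  step 8: 8 → 9
  step 9: 9 → 16
The second coordinate changes by -1 each step: at step 9 it is -12.

(16, -12)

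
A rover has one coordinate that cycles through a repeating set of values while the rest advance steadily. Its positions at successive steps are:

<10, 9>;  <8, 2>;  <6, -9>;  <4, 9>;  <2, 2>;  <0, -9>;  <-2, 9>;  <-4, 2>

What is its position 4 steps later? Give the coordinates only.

The first coordinate changes by -2 each step, so at step 11 it is 10 + 11·(-2) = -12.
The second coordinate repeats the cycle [9, 2, -9] with period 3; step 11 mod 3 = 2, giving -9.

<-12, -9>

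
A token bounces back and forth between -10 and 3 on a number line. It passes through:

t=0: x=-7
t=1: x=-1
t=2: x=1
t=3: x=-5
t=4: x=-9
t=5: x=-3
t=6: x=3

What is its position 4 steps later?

The value travels 6 per step and bounces off the walls at -10 and 3.
  step 7: 3 → -3
  step 8: -3 → -9
  step 9: -9 → -5
  step 10: -5 → 1

x=1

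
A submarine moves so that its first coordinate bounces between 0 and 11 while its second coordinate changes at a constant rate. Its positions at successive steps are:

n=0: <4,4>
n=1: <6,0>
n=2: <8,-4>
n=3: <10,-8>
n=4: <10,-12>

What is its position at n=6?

<6,-20>

The first coordinate travels 2 per step and bounces off the walls at 0 and 11.
  step 5: 10 → 8
  step 6: 8 → 6
The second coordinate changes by -4 each step: at step 6 it is -20.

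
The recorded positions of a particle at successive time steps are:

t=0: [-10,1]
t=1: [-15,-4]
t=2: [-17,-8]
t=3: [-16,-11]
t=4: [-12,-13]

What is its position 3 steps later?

[18,-13]

Successive displacements: [-5,-5], [-2,-4], [+1,-3], [+4,-2] — each changes by [+3,+1].
step 5: [-12,-13] + [+7,-1] → [-5,-14]
step 6: [-5,-14] + [+10,+0] → [5,-14]
step 7: [5,-14] + [+13,+1] → [18,-13]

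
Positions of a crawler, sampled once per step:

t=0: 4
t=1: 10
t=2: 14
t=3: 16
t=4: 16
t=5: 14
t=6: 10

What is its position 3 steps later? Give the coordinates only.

Successive displacements: +6, +4, +2, +0, -2, -4 — each changes by -2.
step 7: 10 − 6 → 4
step 8: 4 − 8 → -4
step 9: -4 − 10 → -14

-14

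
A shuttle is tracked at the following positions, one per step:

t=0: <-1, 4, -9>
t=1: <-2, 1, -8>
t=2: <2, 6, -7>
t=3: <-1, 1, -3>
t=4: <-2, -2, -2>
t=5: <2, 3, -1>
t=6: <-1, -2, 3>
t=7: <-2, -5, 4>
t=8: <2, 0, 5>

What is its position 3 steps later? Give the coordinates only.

<2, -3, 11>

The moves between consecutive positions are <-1, -3, +1>, <+4, +5, +1>, <-3, -5, +4>, <-1, -3, +1>, <+4, +5, +1>, <-3, -5, +4>, <-1, -3, +1>, <+4, +5, +1>; they repeat the 3-cycle [<-1, -3, +1>, <+4, +5, +1>, <-3, -5, +4>].
step 9: apply <-3, -5, +4> → <-1, -5, 9>
step 10: apply <-1, -3, +1> → <-2, -8, 10>
step 11: apply <+4, +5, +1> → <2, -3, 11>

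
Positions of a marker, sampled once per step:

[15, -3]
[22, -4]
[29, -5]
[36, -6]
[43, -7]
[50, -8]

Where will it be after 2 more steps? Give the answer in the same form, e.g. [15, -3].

Constant displacement of [+7, -1] per step.
step 6: [50, -8] + [+7, -1] → [57, -9]
step 7: [57, -9] + [+7, -1] → [64, -10]

[64, -10]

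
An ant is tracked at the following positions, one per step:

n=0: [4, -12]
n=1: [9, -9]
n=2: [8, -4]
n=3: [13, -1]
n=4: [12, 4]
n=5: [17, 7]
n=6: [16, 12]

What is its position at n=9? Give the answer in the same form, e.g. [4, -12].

Differencing gives [+5, +3], [-1, +5], [+5, +3], [-1, +5], [+5, +3], [-1, +5]. This is the pattern [+5, +3], [-1, +5] repeated.
step 7: apply [+5, +3] → [21, 15]
step 8: apply [-1, +5] → [20, 20]
step 9: apply [+5, +3] → [25, 23]

[25, 23]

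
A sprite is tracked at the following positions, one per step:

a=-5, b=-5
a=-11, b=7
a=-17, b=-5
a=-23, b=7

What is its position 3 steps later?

A: linear, -6 per step → -41 at step 6.
B: cycles through -5, 7 every 2 steps. Step 6 lands at position 0 of the cycle → -5.

a=-41, b=-5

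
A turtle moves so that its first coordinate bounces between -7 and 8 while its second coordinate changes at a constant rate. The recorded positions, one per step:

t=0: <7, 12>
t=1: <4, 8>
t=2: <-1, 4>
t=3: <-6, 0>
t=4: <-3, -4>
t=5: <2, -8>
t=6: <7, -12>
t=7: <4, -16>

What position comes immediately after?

The first coordinate reflects between -7 and 8, moving 5 per step.
  step 8: 4 → -1
The second coordinate changes by -4 each step: at step 8 it is -20.

<-1, -20>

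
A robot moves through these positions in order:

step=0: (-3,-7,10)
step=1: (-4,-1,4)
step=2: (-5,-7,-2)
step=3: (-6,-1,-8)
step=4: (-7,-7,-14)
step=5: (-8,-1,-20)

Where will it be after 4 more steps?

(-12,-1,-44)

First: linear, -1 per step → -12 at step 9.
Second: cycles through -7, -1 every 2 steps. Step 9 lands at position 1 of the cycle → -1.
Third: linear, -6 per step → -44 at step 9.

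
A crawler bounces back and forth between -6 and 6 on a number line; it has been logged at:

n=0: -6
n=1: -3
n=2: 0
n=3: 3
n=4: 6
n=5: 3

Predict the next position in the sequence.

0

The value travels 3 per step and bounces off the walls at -6 and 6.
  step 6: 3 → 0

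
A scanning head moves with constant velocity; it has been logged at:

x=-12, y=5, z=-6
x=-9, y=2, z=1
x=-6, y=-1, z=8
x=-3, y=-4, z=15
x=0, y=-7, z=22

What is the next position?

x=3, y=-10, z=29

Each step adds (+3,-3,+7) to the position.
step 5: x=0, y=-7, z=22 + (+3,-3,+7) → x=3, y=-10, z=29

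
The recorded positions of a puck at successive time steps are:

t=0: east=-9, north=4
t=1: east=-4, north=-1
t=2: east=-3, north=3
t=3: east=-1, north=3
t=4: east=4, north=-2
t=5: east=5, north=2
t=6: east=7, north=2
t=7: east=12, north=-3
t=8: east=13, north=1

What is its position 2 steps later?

The moves between consecutive positions are (+5,-5), (+1,+4), (+2,+0), (+5,-5), (+1,+4), (+2,+0), (+5,-5), (+1,+4); they repeat the 3-cycle [(+5,-5), (+1,+4), (+2,+0)].
step 9: apply (+2,+0) → east=15, north=1
step 10: apply (+5,-5) → east=20, north=-4

east=20, north=-4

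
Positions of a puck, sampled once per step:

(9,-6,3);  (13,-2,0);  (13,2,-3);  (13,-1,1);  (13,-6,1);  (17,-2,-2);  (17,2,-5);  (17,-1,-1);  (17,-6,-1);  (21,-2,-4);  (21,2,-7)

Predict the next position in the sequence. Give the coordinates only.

(21,-1,-3)

Differencing gives (+4,+4,-3), (+0,+4,-3), (+0,-3,+4), (+0,-5,+0), (+4,+4,-3), (+0,+4,-3), (+0,-3,+4), (+0,-5,+0), (+4,+4,-3), (+0,+4,-3). This is the pattern (+4,+4,-3), (+0,+4,-3), (+0,-3,+4), (+0,-5,+0) repeated.
step 11: apply (+0,-3,+4) → (21,-1,-3)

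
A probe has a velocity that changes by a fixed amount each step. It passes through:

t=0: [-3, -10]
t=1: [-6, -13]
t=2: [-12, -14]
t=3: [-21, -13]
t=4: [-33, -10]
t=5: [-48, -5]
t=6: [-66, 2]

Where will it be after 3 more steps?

[-138, 35]

First differences are [-3, -3], [-6, -1], [-9, +1], [-12, +3], [-15, +5], [-18, +7]; their common second difference is [-3, +2] (constant acceleration).
step 7: [-66, 2] + [-21, +9] → [-87, 11]
step 8: [-87, 11] + [-24, +11] → [-111, 22]
step 9: [-111, 22] + [-27, +13] → [-138, 35]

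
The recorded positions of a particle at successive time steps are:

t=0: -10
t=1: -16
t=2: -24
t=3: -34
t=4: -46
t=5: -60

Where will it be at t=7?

First differences are -6, -8, -10, -12, -14; their common second difference is -2 (constant acceleration).
step 6: -60 − 16 → -76
step 7: -76 − 18 → -94

-94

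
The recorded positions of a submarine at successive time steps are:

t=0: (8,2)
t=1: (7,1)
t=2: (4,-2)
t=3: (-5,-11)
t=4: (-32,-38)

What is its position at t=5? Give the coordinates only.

(-113,-119)

Consecutive displacements (-1,-1), (-3,-3), (-9,-9), (-27,-27) scale by a factor of 3 each step.
step 5: (-32,-38) + (-81,-81) → (-113,-119)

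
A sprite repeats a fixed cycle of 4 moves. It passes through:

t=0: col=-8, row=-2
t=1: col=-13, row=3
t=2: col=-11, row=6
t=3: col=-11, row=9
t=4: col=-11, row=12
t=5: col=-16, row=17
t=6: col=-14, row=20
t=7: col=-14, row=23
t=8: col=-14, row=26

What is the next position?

Differencing gives (-5,+5), (+2,+3), (+0,+3), (+0,+3), (-5,+5), (+2,+3), (+0,+3), (+0,+3). This is the pattern (-5,+5), (+2,+3), (+0,+3), (+0,+3) repeated.
step 9: apply (-5,+5) → col=-19, row=31

col=-19, row=31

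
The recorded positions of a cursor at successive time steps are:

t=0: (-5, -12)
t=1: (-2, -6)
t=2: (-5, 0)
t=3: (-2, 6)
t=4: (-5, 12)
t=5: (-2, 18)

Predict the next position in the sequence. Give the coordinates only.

First: cycles through -5, -2 every 2 steps. Step 6 lands at position 0 of the cycle → -5.
Second: linear, +6 per step → 24 at step 6.

(-5, 24)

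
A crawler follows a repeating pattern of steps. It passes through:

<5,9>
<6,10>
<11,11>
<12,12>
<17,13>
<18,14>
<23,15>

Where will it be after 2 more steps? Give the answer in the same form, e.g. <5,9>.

<29,17>

Step-to-step displacements: <+1,+1>, <+5,+1>, <+1,+1>, <+5,+1>, <+1,+1>, <+5,+1> — a repeating cycle of length 2.
step 7: apply <+1,+1> → <24,16>
step 8: apply <+5,+1> → <29,17>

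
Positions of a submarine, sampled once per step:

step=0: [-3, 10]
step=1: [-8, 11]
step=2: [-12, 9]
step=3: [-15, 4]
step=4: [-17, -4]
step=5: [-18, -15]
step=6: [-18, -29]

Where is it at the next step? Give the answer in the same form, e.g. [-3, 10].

Taking differences between consecutive positions: [-5, +1], [-4, -2], [-3, -5], [-2, -8], [-1, -11], [+0, -14]. These grow by [+1, -3] each step.
step 7: [-18, -29] + [+1, -17] → [-17, -46]

[-17, -46]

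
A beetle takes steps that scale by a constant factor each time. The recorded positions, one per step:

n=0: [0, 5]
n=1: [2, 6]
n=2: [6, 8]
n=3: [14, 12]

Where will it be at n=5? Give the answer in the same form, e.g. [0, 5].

The jumps are [+2, +1], [+4, +2], [+8, +4] — a geometric progression with ratio 2.
step 4: [14, 12] + [+16, +8] → [30, 20]
step 5: [30, 20] + [+32, +16] → [62, 36]

[62, 36]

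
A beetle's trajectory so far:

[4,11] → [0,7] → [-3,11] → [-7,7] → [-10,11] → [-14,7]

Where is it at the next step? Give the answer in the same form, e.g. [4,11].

[-17,11]

The moves between consecutive positions are [-4,-4], [-3,+4], [-4,-4], [-3,+4], [-4,-4]; they repeat the 2-cycle [[-4,-4], [-3,+4]].
step 6: apply [-3,+4] → [-17,11]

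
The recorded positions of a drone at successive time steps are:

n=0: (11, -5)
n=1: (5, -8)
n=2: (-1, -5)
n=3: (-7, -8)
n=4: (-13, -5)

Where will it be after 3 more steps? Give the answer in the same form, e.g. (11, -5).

First: linear, -6 per step → -31 at step 7.
Second: cycles through -5, -8 every 2 steps. Step 7 lands at position 1 of the cycle → -8.

(-31, -8)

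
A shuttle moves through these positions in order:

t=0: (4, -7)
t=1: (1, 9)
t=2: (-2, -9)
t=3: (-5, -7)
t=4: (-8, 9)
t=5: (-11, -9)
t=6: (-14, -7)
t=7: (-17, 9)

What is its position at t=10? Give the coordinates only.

(-26, 9)

First: linear, -3 per step → -26 at step 10.
Second: cycles through -7, 9, -9 every 3 steps. Step 10 lands at position 1 of the cycle → 9.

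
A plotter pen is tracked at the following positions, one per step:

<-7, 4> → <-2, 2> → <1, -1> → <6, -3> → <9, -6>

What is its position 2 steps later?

The moves between consecutive positions are <+5, -2>, <+3, -3>, <+5, -2>, <+3, -3>; they repeat the 2-cycle [<+5, -2>, <+3, -3>].
step 5: apply <+5, -2> → <14, -8>
step 6: apply <+3, -3> → <17, -11>

<17, -11>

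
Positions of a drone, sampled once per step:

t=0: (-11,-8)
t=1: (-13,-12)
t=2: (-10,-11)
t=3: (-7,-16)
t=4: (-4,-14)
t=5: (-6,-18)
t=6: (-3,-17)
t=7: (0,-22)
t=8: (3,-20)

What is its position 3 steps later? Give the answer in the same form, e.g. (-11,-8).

Step-to-step displacements: (-2,-4), (+3,+1), (+3,-5), (+3,+2), (-2,-4), (+3,+1), (+3,-5), (+3,+2) — a repeating cycle of length 4.
step 9: apply (-2,-4) → (1,-24)
step 10: apply (+3,+1) → (4,-23)
step 11: apply (+3,-5) → (7,-28)

(7,-28)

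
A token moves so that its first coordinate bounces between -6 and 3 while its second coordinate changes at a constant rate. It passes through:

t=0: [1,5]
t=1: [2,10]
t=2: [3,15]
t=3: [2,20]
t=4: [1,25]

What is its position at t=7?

The first coordinate reflects between -6 and 3, moving 1 per step.
  step 5: 1 → 0
  step 6: 0 → -1
  step 7: -1 → -2
The second coordinate changes by +5 each step: at step 7 it is 40.

[-2,40]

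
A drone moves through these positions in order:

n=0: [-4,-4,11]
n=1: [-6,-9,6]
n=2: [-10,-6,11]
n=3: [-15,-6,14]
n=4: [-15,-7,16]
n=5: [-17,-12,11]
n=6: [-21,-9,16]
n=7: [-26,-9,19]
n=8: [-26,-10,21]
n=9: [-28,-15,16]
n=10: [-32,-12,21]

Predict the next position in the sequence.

Differencing gives [-2,-5,-5], [-4,+3,+5], [-5,+0,+3], [+0,-1,+2], [-2,-5,-5], [-4,+3,+5], [-5,+0,+3], [+0,-1,+2], [-2,-5,-5], [-4,+3,+5]. This is the pattern [-2,-5,-5], [-4,+3,+5], [-5,+0,+3], [+0,-1,+2] repeated.
step 11: apply [-5,+0,+3] → [-37,-12,24]

[-37,-12,24]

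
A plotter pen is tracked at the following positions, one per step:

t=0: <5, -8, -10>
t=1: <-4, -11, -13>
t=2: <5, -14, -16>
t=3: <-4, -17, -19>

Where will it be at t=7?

The first coordinate repeats the cycle [5, -4] with period 2; step 7 mod 2 = 1, giving -4.
The second coordinate changes by -3 each step, so at step 7 it is -8 + 7·(-3) = -29.
The third coordinate changes by -3 each step, so at step 7 it is -10 + 7·(-3) = -31.

<-4, -29, -31>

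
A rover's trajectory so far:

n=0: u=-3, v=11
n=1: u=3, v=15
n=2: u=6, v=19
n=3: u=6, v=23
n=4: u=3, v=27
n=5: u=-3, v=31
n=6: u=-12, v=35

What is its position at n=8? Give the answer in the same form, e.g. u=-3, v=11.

u=-39, v=43

Successive displacements: (+6, +4), (+3, +4), (+0, +4), (-3, +4), (-6, +4), (-9, +4) — each changes by (-3, +0).
step 7: u=-12, v=35 + (-12, +4) → u=-24, v=39
step 8: u=-24, v=39 + (-15, +4) → u=-39, v=43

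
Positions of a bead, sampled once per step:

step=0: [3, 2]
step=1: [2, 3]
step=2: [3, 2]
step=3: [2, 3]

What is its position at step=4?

Consecutive displacements [-1, +1], [+1, -1], [-1, +1] scale by a factor of -1 each step.
step 4: [2, 3] + [+1, -1] → [3, 2]

[3, 2]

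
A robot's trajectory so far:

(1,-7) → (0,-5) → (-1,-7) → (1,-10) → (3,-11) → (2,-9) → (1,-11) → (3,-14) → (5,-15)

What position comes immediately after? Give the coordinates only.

(4,-13)

Differencing gives (-1,+2), (-1,-2), (+2,-3), (+2,-1), (-1,+2), (-1,-2), (+2,-3), (+2,-1). This is the pattern (-1,+2), (-1,-2), (+2,-3), (+2,-1) repeated.
step 9: apply (-1,+2) → (4,-13)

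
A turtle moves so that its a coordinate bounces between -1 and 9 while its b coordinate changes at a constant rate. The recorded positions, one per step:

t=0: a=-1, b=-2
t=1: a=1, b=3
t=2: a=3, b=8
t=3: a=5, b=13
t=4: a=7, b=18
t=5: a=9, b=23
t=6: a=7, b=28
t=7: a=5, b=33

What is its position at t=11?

a=1, b=53

The a coordinate travels 2 per step and bounces off the walls at -1 and 9.
  step 8: 5 → 3
  step 9: 3 → 1
  step 10: 1 → -1
  step 11: -1 → 1
The b coordinate changes by +5 each step: at step 11 it is 53.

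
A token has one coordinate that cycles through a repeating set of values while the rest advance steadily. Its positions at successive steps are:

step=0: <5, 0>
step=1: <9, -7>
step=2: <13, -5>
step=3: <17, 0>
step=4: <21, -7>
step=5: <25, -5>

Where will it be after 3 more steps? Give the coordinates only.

<37, -5>

The first coordinate changes by +4 each step, so at step 8 it is 5 + 8·(4) = 37.
The second coordinate repeats the cycle [0, -7, -5] with period 3; step 8 mod 3 = 2, giving -5.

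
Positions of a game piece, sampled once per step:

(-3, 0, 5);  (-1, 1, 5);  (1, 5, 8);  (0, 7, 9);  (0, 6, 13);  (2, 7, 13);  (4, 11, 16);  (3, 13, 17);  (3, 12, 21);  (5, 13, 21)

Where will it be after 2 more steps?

Step-to-step displacements: (+2, +1, +0), (+2, +4, +3), (-1, +2, +1), (+0, -1, +4), (+2, +1, +0), (+2, +4, +3), (-1, +2, +1), (+0, -1, +4), (+2, +1, +0) — a repeating cycle of length 4.
step 10: apply (+2, +4, +3) → (7, 17, 24)
step 11: apply (-1, +2, +1) → (6, 19, 25)

(6, 19, 25)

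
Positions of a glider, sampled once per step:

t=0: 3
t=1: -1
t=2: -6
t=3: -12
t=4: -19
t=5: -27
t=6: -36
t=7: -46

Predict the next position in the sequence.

First differences are -4, -5, -6, -7, -8, -9, -10; their common second difference is -1 (constant acceleration).
step 8: -46 − 11 → -57

-57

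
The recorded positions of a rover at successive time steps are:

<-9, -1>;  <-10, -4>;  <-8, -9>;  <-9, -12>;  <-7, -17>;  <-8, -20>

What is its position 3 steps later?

Step-to-step displacements: <-1, -3>, <+2, -5>, <-1, -3>, <+2, -5>, <-1, -3> — a repeating cycle of length 2.
step 6: apply <+2, -5> → <-6, -25>
step 7: apply <-1, -3> → <-7, -28>
step 8: apply <+2, -5> → <-5, -33>

<-5, -33>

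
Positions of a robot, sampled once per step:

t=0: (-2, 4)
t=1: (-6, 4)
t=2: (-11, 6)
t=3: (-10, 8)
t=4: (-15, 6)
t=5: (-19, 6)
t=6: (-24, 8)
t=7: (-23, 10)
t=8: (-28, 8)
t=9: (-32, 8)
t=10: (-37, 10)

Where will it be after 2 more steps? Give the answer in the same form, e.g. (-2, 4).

Differencing gives (-4, +0), (-5, +2), (+1, +2), (-5, -2), (-4, +0), (-5, +2), (+1, +2), (-5, -2), (-4, +0), (-5, +2). This is the pattern (-4, +0), (-5, +2), (+1, +2), (-5, -2) repeated.
step 11: apply (+1, +2) → (-36, 12)
step 12: apply (-5, -2) → (-41, 10)

(-41, 10)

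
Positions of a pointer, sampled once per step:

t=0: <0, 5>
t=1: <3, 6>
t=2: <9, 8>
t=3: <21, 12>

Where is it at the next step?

Consecutive displacements <+3, +1>, <+6, +2>, <+12, +4> scale by a factor of 2 each step.
step 4: <21, 12> + <+24, +8> → <45, 20>

<45, 20>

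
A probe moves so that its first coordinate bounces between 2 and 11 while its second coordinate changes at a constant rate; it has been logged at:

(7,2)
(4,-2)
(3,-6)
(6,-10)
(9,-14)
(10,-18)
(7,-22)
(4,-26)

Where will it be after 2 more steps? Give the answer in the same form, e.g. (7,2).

The first coordinate travels 3 per step and bounces off the walls at 2 and 11.
  step 8: 4 → 3
  step 9: 3 → 6
The second coordinate changes by -4 each step: at step 9 it is -34.

(6,-34)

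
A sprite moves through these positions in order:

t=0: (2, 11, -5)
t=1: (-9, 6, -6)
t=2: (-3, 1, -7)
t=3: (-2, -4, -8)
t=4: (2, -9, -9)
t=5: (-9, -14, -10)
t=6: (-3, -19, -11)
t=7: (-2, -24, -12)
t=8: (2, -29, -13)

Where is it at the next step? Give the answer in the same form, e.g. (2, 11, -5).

First: cycles through 2, -9, -3, -2 every 4 steps. Step 9 lands at position 1 of the cycle → -9.
Second: linear, -5 per step → -34 at step 9.
Third: linear, -1 per step → -14 at step 9.

(-9, -34, -14)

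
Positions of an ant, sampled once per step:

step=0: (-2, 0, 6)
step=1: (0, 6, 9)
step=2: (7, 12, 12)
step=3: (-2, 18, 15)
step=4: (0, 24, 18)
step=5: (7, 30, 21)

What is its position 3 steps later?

(7, 48, 30)

The first coordinate repeats the cycle [-2, 0, 7] with period 3; step 8 mod 3 = 2, giving 7.
The second coordinate changes by +6 each step, so at step 8 it is 0 + 8·(6) = 48.
The third coordinate changes by +3 each step, so at step 8 it is 6 + 8·(3) = 30.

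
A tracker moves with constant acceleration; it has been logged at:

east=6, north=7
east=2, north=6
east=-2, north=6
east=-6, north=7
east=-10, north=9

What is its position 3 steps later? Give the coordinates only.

east=-22, north=21

Successive displacements: (-4,-1), (-4,+0), (-4,+1), (-4,+2) — each changes by (+0,+1).
step 5: east=-10, north=9 + (-4,+3) → east=-14, north=12
step 6: east=-14, north=12 + (-4,+4) → east=-18, north=16
step 7: east=-18, north=16 + (-4,+5) → east=-22, north=21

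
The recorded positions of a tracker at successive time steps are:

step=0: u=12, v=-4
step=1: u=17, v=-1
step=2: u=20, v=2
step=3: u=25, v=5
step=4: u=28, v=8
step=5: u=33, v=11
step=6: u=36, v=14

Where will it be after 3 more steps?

u=49, v=23

The moves between consecutive positions are (+5, +3), (+3, +3), (+5, +3), (+3, +3), (+5, +3), (+3, +3); they repeat the 2-cycle [(+5, +3), (+3, +3)].
step 7: apply (+5, +3) → u=41, v=17
step 8: apply (+3, +3) → u=44, v=20
step 9: apply (+5, +3) → u=49, v=23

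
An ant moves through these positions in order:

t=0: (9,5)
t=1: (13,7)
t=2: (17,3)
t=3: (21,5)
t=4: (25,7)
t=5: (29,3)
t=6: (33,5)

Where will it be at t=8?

First: linear, +4 per step → 41 at step 8.
Second: cycles through 5, 7, 3 every 3 steps. Step 8 lands at position 2 of the cycle → 3.

(41,3)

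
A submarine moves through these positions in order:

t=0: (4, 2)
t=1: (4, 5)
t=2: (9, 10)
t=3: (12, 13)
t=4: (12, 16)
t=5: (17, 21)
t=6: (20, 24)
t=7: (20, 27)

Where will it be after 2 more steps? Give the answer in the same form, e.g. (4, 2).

(28, 35)

Step-to-step displacements: (+0, +3), (+5, +5), (+3, +3), (+0, +3), (+5, +5), (+3, +3), (+0, +3) — a repeating cycle of length 3.
step 8: apply (+5, +5) → (25, 32)
step 9: apply (+3, +3) → (28, 35)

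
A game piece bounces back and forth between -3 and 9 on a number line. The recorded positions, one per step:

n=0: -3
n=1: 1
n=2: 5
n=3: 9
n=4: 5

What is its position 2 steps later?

The value travels 4 per step and bounces off the walls at -3 and 9.
  step 5: 5 → 1
  step 6: 1 → -3

-3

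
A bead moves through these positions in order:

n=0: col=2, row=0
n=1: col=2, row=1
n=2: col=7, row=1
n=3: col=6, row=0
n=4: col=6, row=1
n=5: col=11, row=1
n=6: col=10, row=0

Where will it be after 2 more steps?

The moves between consecutive positions are (+0, +1), (+5, +0), (-1, -1), (+0, +1), (+5, +0), (-1, -1); they repeat the 3-cycle [(+0, +1), (+5, +0), (-1, -1)].
step 7: apply (+0, +1) → col=10, row=1
step 8: apply (+5, +0) → col=15, row=1

col=15, row=1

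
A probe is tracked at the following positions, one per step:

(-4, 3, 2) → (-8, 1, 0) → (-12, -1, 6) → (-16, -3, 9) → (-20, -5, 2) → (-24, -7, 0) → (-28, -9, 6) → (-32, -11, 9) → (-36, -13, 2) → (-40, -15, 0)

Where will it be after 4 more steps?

(-56, -23, 0)

First: linear, -4 per step → -56 at step 13.
Second: linear, -2 per step → -23 at step 13.
Third: cycles through 2, 0, 6, 9 every 4 steps. Step 13 lands at position 1 of the cycle → 0.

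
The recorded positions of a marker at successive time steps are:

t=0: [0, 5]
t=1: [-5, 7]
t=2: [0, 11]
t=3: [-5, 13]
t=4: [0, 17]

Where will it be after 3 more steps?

[-5, 25]

Differencing gives [-5, +2], [+5, +4], [-5, +2], [+5, +4]. This is the pattern [-5, +2], [+5, +4] repeated.
step 5: apply [-5, +2] → [-5, 19]
step 6: apply [+5, +4] → [0, 23]
step 7: apply [-5, +2] → [-5, 25]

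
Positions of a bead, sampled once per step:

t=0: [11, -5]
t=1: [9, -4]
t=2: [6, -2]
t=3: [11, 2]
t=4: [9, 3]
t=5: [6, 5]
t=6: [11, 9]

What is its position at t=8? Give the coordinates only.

[6, 12]

The moves between consecutive positions are [-2, +1], [-3, +2], [+5, +4], [-2, +1], [-3, +2], [+5, +4]; they repeat the 3-cycle [[-2, +1], [-3, +2], [+5, +4]].
step 7: apply [-2, +1] → [9, 10]
step 8: apply [-3, +2] → [6, 12]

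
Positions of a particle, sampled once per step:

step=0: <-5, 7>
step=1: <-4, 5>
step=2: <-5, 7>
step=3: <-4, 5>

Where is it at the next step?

Consecutive displacements <+1, -2>, <-1, +2>, <+1, -2> scale by a factor of -1 each step.
step 4: <-4, 5> + <-1, +2> → <-5, 7>

<-5, 7>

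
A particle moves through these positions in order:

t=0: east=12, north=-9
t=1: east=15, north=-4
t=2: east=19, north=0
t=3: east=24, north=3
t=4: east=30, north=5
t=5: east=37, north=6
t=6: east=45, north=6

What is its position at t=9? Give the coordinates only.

Successive displacements: (+3, +5), (+4, +4), (+5, +3), (+6, +2), (+7, +1), (+8, +0) — each changes by (+1, -1).
step 7: east=45, north=6 + (+9, -1) → east=54, north=5
step 8: east=54, north=5 + (+10, -2) → east=64, north=3
step 9: east=64, north=3 + (+11, -3) → east=75, north=0

east=75, north=0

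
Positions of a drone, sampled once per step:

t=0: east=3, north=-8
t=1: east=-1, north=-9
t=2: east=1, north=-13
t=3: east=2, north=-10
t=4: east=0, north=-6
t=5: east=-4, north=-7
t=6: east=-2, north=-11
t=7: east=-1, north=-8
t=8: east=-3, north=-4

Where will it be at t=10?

The moves between consecutive positions are (-4, -1), (+2, -4), (+1, +3), (-2, +4), (-4, -1), (+2, -4), (+1, +3), (-2, +4); they repeat the 4-cycle [(-4, -1), (+2, -4), (+1, +3), (-2, +4)].
step 9: apply (-4, -1) → east=-7, north=-5
step 10: apply (+2, -4) → east=-5, north=-9

east=-5, north=-9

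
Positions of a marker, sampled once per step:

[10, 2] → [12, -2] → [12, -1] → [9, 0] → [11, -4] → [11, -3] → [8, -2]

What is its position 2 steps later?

[10, -5]

The moves between consecutive positions are [+2, -4], [+0, +1], [-3, +1], [+2, -4], [+0, +1], [-3, +1]; they repeat the 3-cycle [[+2, -4], [+0, +1], [-3, +1]].
step 7: apply [+2, -4] → [10, -6]
step 8: apply [+0, +1] → [10, -5]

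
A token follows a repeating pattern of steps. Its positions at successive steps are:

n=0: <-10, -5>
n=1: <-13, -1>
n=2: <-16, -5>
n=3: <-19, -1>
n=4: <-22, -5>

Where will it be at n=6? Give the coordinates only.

Step-to-step displacements: <-3, +4>, <-3, -4>, <-3, +4>, <-3, -4> — a repeating cycle of length 2.
step 5: apply <-3, +4> → <-25, -1>
step 6: apply <-3, -4> → <-28, -5>

<-28, -5>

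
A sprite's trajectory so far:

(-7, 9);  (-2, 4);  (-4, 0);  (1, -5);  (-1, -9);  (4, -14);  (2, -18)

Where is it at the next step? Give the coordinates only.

(7, -23)

The moves between consecutive positions are (+5, -5), (-2, -4), (+5, -5), (-2, -4), (+5, -5), (-2, -4); they repeat the 2-cycle [(+5, -5), (-2, -4)].
step 7: apply (+5, -5) → (7, -23)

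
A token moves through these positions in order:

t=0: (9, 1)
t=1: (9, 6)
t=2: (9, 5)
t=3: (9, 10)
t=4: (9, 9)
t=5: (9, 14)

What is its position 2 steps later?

(9, 18)

Step-to-step displacements: (+0, +5), (+0, -1), (+0, +5), (+0, -1), (+0, +5) — a repeating cycle of length 2.
step 6: apply (+0, -1) → (9, 13)
step 7: apply (+0, +5) → (9, 18)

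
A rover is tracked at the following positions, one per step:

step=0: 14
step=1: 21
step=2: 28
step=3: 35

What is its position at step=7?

The position changes by +7 every step.
step 4: 35 + 7 → 42
step 5: 42 + 7 → 49
step 6: 49 + 7 → 56
step 7: 56 + 7 → 63

63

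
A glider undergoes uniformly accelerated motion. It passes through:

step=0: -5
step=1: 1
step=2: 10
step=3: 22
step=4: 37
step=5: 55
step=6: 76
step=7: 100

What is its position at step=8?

First differences are +6, +9, +12, +15, +18, +21, +24; their common second difference is +3 (constant acceleration).
step 8: 100 + 27 → 127

127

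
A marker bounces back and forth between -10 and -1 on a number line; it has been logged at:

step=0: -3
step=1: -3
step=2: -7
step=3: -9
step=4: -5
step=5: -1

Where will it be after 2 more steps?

The value travels 4 per step and bounces off the walls at -10 and -1.
  step 6: -1 → -5
  step 7: -5 → -9

-9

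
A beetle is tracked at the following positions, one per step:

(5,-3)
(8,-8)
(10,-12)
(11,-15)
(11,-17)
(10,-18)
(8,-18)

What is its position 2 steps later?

(1,-15)

Successive displacements: (+3,-5), (+2,-4), (+1,-3), (+0,-2), (-1,-1), (-2,+0) — each changes by (-1,+1).
step 7: (8,-18) + (-3,+1) → (5,-17)
step 8: (5,-17) + (-4,+2) → (1,-15)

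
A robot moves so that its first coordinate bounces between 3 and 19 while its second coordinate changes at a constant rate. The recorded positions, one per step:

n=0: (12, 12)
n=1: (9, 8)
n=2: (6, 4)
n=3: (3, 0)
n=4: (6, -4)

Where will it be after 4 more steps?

(18, -20)

The first coordinate travels 3 per step and bounces off the walls at 3 and 19.
  step 5: 6 → 9
  step 6: 9 → 12
  step 7: 12 → 15
  step 8: 15 → 18
The second coordinate changes by -4 each step: at step 8 it is -20.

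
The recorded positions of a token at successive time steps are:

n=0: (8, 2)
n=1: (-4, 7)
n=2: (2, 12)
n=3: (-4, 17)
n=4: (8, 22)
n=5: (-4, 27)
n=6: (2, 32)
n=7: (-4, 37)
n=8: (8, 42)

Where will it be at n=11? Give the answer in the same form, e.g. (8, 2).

(-4, 57)

The first coordinate repeats the cycle [8, -4, 2, -4] with period 4; step 11 mod 4 = 3, giving -4.
The second coordinate changes by +5 each step, so at step 11 it is 2 + 11·(5) = 57.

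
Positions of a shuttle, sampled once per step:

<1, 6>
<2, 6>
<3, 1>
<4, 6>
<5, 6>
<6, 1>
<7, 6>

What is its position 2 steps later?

First: linear, +1 per step → 9 at step 8.
Second: cycles through 6, 6, 1 every 3 steps. Step 8 lands at position 2 of the cycle → 1.

<9, 1>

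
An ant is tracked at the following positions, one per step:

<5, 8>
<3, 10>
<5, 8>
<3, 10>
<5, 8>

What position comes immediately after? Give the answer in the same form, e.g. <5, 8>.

<3, 10>

Step-to-step displacements: <-2, +2>, <+2, -2>, <-2, +2>, <+2, -2>; each is -1× the previous.
step 5: <5, 8> + <-2, +2> → <3, 10>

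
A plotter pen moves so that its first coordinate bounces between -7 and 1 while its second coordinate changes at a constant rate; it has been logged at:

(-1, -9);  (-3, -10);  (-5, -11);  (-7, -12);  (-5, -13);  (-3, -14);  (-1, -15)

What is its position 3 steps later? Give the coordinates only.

The first coordinate reflects between -7 and 1, moving 2 per step.
  step 7: -1 → 1
  step 8: 1 → -1
  step 9: -1 → -3
The second coordinate changes by -1 each step: at step 9 it is -18.

(-3, -18)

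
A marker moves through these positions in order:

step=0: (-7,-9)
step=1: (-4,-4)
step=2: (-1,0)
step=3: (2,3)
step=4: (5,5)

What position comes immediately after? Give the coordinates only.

Taking differences between consecutive positions: (+3,+5), (+3,+4), (+3,+3), (+3,+2). These grow by (+0,-1) each step.
step 5: (5,5) + (+3,+1) → (8,6)

(8,6)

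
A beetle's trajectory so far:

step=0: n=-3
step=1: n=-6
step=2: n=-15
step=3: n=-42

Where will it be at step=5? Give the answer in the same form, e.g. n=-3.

n=-366

Step-to-step displacements: -3, -9, -27; each is 3× the previous.
step 4: -42 − 81 → n=-123
step 5: -123 − 243 → n=-366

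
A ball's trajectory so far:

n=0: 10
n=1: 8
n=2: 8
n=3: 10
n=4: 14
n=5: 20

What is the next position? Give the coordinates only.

28

Successive displacements: -2, +0, +2, +4, +6 — each changes by +2.
step 6: 20 + 8 → 28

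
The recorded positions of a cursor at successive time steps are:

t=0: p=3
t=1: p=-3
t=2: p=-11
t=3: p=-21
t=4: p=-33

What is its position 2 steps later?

p=-63

Successive displacements: -6, -8, -10, -12 — each changes by -2.
step 5: -33 − 14 → p=-47
step 6: -47 − 16 → p=-63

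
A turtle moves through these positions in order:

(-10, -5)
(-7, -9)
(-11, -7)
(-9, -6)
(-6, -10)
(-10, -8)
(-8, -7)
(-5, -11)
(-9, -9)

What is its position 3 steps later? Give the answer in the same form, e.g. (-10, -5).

(-8, -10)

Differencing gives (+3, -4), (-4, +2), (+2, +1), (+3, -4), (-4, +2), (+2, +1), (+3, -4), (-4, +2). This is the pattern (+3, -4), (-4, +2), (+2, +1) repeated.
step 9: apply (+2, +1) → (-7, -8)
step 10: apply (+3, -4) → (-4, -12)
step 11: apply (-4, +2) → (-8, -10)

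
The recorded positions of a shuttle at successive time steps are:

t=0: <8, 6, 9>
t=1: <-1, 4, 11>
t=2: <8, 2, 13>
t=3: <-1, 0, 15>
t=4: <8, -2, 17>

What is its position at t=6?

The first coordinate repeats the cycle [8, -1] with period 2; step 6 mod 2 = 0, giving 8.
The second coordinate changes by -2 each step, so at step 6 it is 6 + 6·(-2) = -6.
The third coordinate changes by +2 each step, so at step 6 it is 9 + 6·(2) = 21.

<8, -6, 21>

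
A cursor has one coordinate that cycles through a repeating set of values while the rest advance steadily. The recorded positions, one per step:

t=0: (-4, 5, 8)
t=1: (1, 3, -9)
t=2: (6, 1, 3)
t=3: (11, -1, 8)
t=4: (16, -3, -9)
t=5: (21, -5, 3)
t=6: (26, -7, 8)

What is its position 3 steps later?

(41, -13, 8)

The first coordinate changes by +5 each step, so at step 9 it is -4 + 9·(5) = 41.
The second coordinate changes by -2 each step, so at step 9 it is 5 + 9·(-2) = -13.
The third coordinate repeats the cycle [8, -9, 3] with period 3; step 9 mod 3 = 0, giving 8.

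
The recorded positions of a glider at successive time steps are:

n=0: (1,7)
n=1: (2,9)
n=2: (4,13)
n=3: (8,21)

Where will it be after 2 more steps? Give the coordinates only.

Consecutive displacements (+1,+2), (+2,+4), (+4,+8) scale by a factor of 2 each step.
step 4: (8,21) + (+8,+16) → (16,37)
step 5: (16,37) + (+16,+32) → (32,69)

(32,69)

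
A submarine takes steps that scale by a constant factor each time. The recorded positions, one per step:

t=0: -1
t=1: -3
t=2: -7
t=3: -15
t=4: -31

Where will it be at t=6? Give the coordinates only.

-127

Consecutive displacements -2, -4, -8, -16 scale by a factor of 2 each step.
step 5: -31 − 32 → -63
step 6: -63 − 64 → -127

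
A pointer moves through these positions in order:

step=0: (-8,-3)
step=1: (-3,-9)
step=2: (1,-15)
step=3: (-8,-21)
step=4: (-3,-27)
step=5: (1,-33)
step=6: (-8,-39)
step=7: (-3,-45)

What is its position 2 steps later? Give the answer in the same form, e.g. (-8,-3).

(-8,-57)

The first coordinate repeats the cycle [-8, -3, 1] with period 3; step 9 mod 3 = 0, giving -8.
The second coordinate changes by -6 each step, so at step 9 it is -3 + 9·(-6) = -57.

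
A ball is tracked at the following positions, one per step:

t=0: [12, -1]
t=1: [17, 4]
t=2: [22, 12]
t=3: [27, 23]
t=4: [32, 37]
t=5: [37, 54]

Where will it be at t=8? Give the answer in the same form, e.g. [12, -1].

Taking differences between consecutive positions: [+5, +5], [+5, +8], [+5, +11], [+5, +14], [+5, +17]. These grow by [+0, +3] each step.
step 6: [37, 54] + [+5, +20] → [42, 74]
step 7: [42, 74] + [+5, +23] → [47, 97]
step 8: [47, 97] + [+5, +26] → [52, 123]

[52, 123]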